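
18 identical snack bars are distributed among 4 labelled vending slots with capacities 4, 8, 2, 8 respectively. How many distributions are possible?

Ignoring the caps, the number of non-negative solutions to x_1+…+x_4 = 18 is C(21,3) = 1330.
Subtract solutions that violate a single cap (substitute x_i' = x_i − (cap_i+1)): x_1 ≥ 5 gives C(16,3) = 560; x_2 ≥ 9 gives C(12,3) = 220; x_3 ≥ 3 gives C(18,3) = 816; x_4 ≥ 9 gives C(12,3) = 220. Together 1816.
Add back pairs where two caps are both exceeded: 35 + 286 + 35 + 84 + 1 + 84 = 525.
Subtract triples: 4 + 0 + 4 + 0 = 8.
By inclusion–exclusion the count is 1330 − 1816 + 525 − 8 = 31.

31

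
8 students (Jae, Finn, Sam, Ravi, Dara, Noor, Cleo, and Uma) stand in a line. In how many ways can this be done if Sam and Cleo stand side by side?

Treat {Sam, Cleo} as a single unit. There are 7 units to order, and the pair itself can be ordered 2 ways.
That gives 2 × 7! = 2 × 5040 = 10080.

10080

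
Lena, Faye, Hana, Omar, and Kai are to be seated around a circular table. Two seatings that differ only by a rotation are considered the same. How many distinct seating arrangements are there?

24

Around a circle, 5 distinct people have 5!/5 = (4)! = 24 rotationally distinct seatings.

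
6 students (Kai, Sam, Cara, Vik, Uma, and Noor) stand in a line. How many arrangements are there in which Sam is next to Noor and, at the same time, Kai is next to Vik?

96

Treat {Sam,Noor} as one block (2 orders) and {Kai,Vik} as another (2 orders).
That leaves 4 units to arrange: 2 × 2 × 4! = 4 × 24 = 96.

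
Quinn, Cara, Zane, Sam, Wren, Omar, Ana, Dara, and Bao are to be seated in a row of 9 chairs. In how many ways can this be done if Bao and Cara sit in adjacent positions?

80640

Glue Bao and Cara into one block (2 internal orders), leaving 8 units to arrange in a row.
So the count is 2·(8)! = 80640.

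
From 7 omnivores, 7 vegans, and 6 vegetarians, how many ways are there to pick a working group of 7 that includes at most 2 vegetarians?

Split by how many vegetarians are chosen (0 through 2).
Sum: C(6,0)·C(14,7) + C(6,1)·C(14,6) + C(6,2)·C(14,5) = 3432 + 18018 + 30030 = 51480.

51480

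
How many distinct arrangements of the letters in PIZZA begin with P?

Fix P in the first position and arrange the remaining 4 letters.
Those 4 letters have Z appearing twice, giving (4)!/(2!) = 12.

12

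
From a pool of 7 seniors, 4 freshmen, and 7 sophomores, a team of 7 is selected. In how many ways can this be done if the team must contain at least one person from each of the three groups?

27734

Total 7-person selections from all 18: C(18,7) = 31824.
Subtract selections that omit an entire group: no seniors → C(11,7) = 330; no freshmen → C(14,7) = 3432; no sophomores → C(11,7) = 330.
Add back selections omitting two groups (i.e. drawn from a single group): C(7,7) + C(4,7) + C(7,7) = 2.
By inclusion–exclusion: 31824 − 4092 + 2 = 27734.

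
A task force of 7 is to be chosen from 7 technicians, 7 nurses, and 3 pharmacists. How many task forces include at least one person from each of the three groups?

With no constraint there are C(17,7) = 19448 possible selections.
Subtract selections that omit an entire group: no technicians → C(10,7) = 120; no nurses → C(10,7) = 120; no pharmacists → C(14,7) = 3432.
Add back selections omitting two groups (i.e. drawn from a single group): C(7,7) + C(7,7) + C(3,7) = 2.
By inclusion–exclusion: 19448 − 3672 + 2 = 15778.

15778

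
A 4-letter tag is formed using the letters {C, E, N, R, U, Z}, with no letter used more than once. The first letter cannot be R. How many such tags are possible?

300

The first letter has 6−1 = 5 choices (anything except R).
The remaining 3 letters are filled from the other 5 symbols without repetition: 5 × 4 × 3 = 60.
Total: 5 × 60 = 300.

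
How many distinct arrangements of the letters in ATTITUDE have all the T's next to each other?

Treat the 3 copies of T as a single block. The multiset to arrange is then {TTT, A, D, E, I, U}, 6 items in all.
All 6 items are distinct, so there are (6)! = 720 arrangements.

720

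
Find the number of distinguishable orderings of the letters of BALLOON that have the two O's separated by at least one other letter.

900

Total arrangements of BALLOON: 7!/(2!·2!) = 1260.
If the two O's are adjacent, glue them into one block, leaving 6 items to arrange: (6)!/(2!) = 360 ways.
Subtracting, 1260 − 360 = 900 arrangements keep the O's apart.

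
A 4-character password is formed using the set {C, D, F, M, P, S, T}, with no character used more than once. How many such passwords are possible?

840

Choose and order 4 of the 7 symbols: the first character has 7 options, the next 6, then 5, 4.
7 × 6 × 5 × 4 = 840.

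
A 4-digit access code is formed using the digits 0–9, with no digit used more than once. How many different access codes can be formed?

5040

This is a permutation of 4 out of 10: P(10,4) = 10!/6!.
That product is 10 × 9 × 8 × 7 = 5040.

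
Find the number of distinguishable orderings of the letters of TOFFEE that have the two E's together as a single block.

Treat the 2 copies of E as a single block. The multiset to arrange is then {EE, F, F, O, T}, 5 items in all.
That gives (5)!/(2!) = 60 arrangements.

60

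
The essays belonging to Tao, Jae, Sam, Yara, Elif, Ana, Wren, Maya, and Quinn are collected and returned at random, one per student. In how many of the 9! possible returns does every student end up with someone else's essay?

133496

Count assignments avoiding every fixed point. For any j of the 9 students fixed to their own essay, the other 9−j can be arranged in (9−j)! ways.
By inclusion–exclusion this is Σ_{j=0}^{9} (−1)^j C(9,j)·(9−j)!.
Computing: 362880 − 362880 + 181440 − 60480 + 15120 − 3024 + 504 − 72 + 9 − 1 = 133496.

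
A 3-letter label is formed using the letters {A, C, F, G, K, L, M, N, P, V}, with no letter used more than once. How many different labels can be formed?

Choose and order 3 of the 10 symbols: the first letter has 10 options, the next 9, then 8.
That product is 10 × 9 × 8 = 720.

720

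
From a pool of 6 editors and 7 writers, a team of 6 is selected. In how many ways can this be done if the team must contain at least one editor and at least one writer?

1708

Unrestricted: C(13,6) = 1716 ways to pick any 6 of the 13.
Selections missing a whole group: no editors → C(7,6) = 7; no writers → C(6,6) = 1.
Both groups omitted at once is impossible, so 1716 − 8 = 1708.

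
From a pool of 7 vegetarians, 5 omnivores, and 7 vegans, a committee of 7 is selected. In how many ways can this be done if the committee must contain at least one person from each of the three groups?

Unrestricted: C(19,7) = 50388 ways to pick any 7 of the 19.
Subtract selections that omit an entire group: no vegetarians → C(12,7) = 792; no omnivores → C(14,7) = 3432; no vegans → C(12,7) = 792.
Add back selections omitting two groups (i.e. drawn from a single group): C(7,7) + C(5,7) + C(7,7) = 2.
By inclusion–exclusion: 50388 − 5016 + 2 = 45374.

45374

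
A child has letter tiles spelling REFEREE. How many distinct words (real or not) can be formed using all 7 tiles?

105

Letter multiplicities in REFEREE: E×4, F×1, R×2.
So there are 7! / (4!·2!) = 105 distinguishable arrangements.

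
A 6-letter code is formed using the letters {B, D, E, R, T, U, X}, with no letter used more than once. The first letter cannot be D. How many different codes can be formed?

4320

The first letter has 7−1 = 6 choices (anything except D).
The remaining 5 letters are filled from the other 6 symbols without repetition: 6 × 5 × 4 × 3 × 2 = 720.
Total: 6 × 720 = 4320.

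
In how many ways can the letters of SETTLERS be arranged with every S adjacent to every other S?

Treat the 2 copies of S as a single block. The multiset to arrange is then {SS, E, E, L, R, T, T}, 7 items in all.
That gives (7)!/(2!·2!) = 1260 arrangements.

1260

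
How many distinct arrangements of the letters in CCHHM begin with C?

With the first slot taken by C, it remains to arrange the other 4 letters (CHHM).
Those 4 letters have H appearing twice, giving (4)!/(2!) = 12.

12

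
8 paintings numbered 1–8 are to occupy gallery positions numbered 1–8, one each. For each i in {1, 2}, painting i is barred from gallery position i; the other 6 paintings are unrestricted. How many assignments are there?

Let Aᵢ (for i ∈ {1, 2}) be the placements that put painting i in its forbidden gallery position. Any j of these fix j positions, leaving (8−j)! ways to fill the rest, and there are C(2,j) ways to pick which j.
By inclusion–exclusion, the number of valid placements is Σ_{j=0}^{2} (−1)^j C(2,j)·(8−j)!.
Computing: 40320 − 10080 + 720 = 30960.

30960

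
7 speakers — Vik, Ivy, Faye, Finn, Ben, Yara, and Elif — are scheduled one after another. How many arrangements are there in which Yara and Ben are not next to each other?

3600

There are 7! = 5040 arrangements in all. If Yara and Ben are adjacent, merging them into one block gives 2·(6)! = 1440 arrangements.
Complementary counting: 5040 − 1440 = 3600.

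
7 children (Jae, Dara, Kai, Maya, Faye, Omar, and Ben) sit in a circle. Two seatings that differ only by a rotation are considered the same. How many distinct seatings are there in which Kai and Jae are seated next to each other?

Glue Kai and Jae into a block (2 internal orders). Seating 6 units around a circle gives (5)! arrangements.
So 2 × (5)! = 2 × 120 = 240.

240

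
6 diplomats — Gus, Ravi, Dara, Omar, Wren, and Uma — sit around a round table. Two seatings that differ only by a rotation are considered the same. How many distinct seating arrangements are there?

Fix one person's seat to break rotational symmetry; the remaining 5 people can be arranged in (5)! = 120 ways.

120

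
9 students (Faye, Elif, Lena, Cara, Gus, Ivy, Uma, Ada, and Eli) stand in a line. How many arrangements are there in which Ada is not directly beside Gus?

Of the 9! = 362880 arrangements, those with Ada and Gus adjacent number 2 × 8! = 80640 (treat the pair as a block with 2 internal orders).
So 362880 − 80640 = 282240 arrangements keep them apart.

282240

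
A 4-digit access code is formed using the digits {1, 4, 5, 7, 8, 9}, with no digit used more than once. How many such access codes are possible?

With no repetition, fill the 4 digits in order: 6 choices, then 5, down to 3.
That product is 6 × 5 × 4 × 3 = 360.

360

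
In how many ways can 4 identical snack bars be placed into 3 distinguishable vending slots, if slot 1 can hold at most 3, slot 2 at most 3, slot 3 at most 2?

10

By stars and bars, unrestricted non-negative solutions to x_1+…+x_3 = 4 number C(4+2,2) = 15.
Subtract solutions that violate a single cap (substitute x_i' = x_i − (cap_i+1)): x_1 ≥ 4 gives C(2,2) = 1; x_2 ≥ 4 gives C(2,2) = 1; x_3 ≥ 3 gives C(3,2) = 3. Together 5.
No two caps can be exceeded simultaneously, so the pair terms are all 0.
By inclusion–exclusion the count is 15 − 5 + 0 = 10.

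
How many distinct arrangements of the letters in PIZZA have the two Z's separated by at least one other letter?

36

Total arrangements of PIZZA: 5!/(2!) = 60.
Arrangements with the Z's together: treat ZZ as one letter, giving (4)! = 24.
Subtracting, 60 − 24 = 36 arrangements keep the Z's apart.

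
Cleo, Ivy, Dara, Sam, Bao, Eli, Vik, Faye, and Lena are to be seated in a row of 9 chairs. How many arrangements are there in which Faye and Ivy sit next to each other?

80640

Place the 7 others and the Faye-Ivy pair as 8 objects in a line; the pair has 2 internal arrangements.
So the count is 2·(8)! = 80640.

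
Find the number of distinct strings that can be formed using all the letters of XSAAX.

30

The 5 letters of XSAAX have repeats: A appearing twice and X appearing twice.
So there are 5! / (2!·2!) = 30 distinguishable arrangements.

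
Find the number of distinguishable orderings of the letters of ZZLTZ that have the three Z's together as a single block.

6

Treat the 3 copies of Z as a single block. The multiset to arrange is then {ZZZ, L, T}, 3 items in all.
All 3 items are distinct, so there are (3)! = 6 arrangements.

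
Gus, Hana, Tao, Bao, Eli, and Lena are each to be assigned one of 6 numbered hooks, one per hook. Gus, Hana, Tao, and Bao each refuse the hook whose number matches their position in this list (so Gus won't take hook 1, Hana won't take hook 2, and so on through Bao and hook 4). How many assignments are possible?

Let Aᵢ (for 1 ≤ i ≤ 4) be the placements that put person i in their forbidden hook. Any j of these fix j positions, leaving (6−j)! ways to fill the rest, and there are C(4,j) ways to pick which j.
By inclusion–exclusion, the number of valid placements is Σ_{j=0}^{4} (−1)^j C(4,j)·(6−j)!.
Computing: 720 − 480 + 144 − 24 + 2 = 362.

362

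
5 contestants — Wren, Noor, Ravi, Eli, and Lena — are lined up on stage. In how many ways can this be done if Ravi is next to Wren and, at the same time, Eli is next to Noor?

24

Treat {Ravi,Wren} as one block (2 orders) and {Eli,Noor} as another (2 orders).
That leaves 3 units to arrange: 2 × 2 × 3! = 4 × 6 = 24.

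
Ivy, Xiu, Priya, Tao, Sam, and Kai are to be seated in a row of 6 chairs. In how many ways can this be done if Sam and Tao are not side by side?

480

There are 6! = 720 arrangements in all. If Sam and Tao are adjacent, merging them into one block gives 2·(5)! = 240 arrangements.
So 720 − 240 = 480 arrangements keep them apart.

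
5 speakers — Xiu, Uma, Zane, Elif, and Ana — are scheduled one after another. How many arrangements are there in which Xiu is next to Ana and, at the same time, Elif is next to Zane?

24

Treat {Xiu,Ana} as one block (2 orders) and {Elif,Zane} as another (2 orders).
That leaves 3 units to arrange: 2 × 2 × 3! = 4 × 6 = 24.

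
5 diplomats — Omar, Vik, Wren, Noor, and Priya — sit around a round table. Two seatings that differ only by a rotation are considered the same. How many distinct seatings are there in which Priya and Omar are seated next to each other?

12

Treat {Priya, Omar} as one unit (2 internal orders) and seat the resulting 4 units around the table: (3)! circular arrangements.
So 2 × (3)! = 2 × 6 = 12.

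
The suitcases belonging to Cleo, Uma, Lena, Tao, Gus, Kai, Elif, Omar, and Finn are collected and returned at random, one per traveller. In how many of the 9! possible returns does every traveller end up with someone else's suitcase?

Let Aᵢ be the assignments in which traveller i gets their own suitcase. We want the size of the complement of A₁∪…∪A_9.
By inclusion–exclusion this is Σ_{j=0}^{9} (−1)^j C(9,j)·(9−j)!.
Computing: 362880 − 362880 + 181440 − 60480 + 15120 − 3024 + 504 − 72 + 9 − 1 = 133496.

133496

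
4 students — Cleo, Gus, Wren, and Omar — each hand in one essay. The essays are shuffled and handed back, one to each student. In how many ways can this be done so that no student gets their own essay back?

This is the derangement count D_4: permutations of 4 items with no fixed point.
By inclusion–exclusion this is Σ_{j=0}^{4} (−1)^j C(4,j)·(4−j)!.
Computing: 24 − 24 + 12 − 4 + 1 = 9.

9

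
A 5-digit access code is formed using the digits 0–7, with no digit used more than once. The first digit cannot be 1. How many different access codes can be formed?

The first digit has 8−1 = 7 choices (anything except 1).
The remaining 4 digits are filled from the other 7 symbols without repetition: 7 × 6 × 5 × 4 = 840.
Total: 7 × 840 = 5880.

5880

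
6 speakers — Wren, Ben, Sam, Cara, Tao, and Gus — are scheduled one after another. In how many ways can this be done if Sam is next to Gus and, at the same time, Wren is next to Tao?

96

Treat {Sam,Gus} as one block (2 orders) and {Wren,Tao} as another (2 orders).
That leaves 4 units to arrange: 2 × 2 × 4! = 4 × 24 = 96.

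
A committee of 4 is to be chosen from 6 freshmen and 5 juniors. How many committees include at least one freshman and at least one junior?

310

Unrestricted: C(11,4) = 330 ways to pick any 4 of the 11.
Selections missing a whole group: no freshmen → C(5,4) = 5; no juniors → C(6,4) = 15.
Both groups omitted at once is impossible, so 330 − 20 = 310.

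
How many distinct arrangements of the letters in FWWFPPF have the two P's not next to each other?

Total arrangements of FWWFPPF: 7!/(3!·2!·2!) = 210.
If the two P's are adjacent, glue them into one block, leaving 6 items to arrange: (6)!/(3!·2!) = 60 ways.
Hence 210 − 60 = 150.

150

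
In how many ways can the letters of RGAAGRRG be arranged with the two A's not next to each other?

420

There are 8!/(3!·3!·2!) = 560 arrangements of RGAAGRRG in total.
Arrangements with the A's together: treat AA as one letter, giving (7)!/(3!·3!) = 140.
Hence 560 − 140 = 420.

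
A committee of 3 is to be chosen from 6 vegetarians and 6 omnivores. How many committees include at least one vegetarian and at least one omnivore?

Unrestricted: C(12,3) = 220 ways to pick any 3 of the 12.
Selections missing a whole group: no vegetarians → C(6,3) = 20; no omnivores → C(6,3) = 20.
Both groups omitted at once is impossible, so 220 − 40 = 180.

180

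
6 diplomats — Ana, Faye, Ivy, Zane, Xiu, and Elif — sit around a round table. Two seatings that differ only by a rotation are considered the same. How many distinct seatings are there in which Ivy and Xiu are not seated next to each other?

Without the restriction there are (5)! = 120 seatings.
Seatings with Ivy beside Xiu: treat them as a block with 2 internal orders, giving 2 × (4)! = 48.
Subtracting, 120 − 48 = 72.

72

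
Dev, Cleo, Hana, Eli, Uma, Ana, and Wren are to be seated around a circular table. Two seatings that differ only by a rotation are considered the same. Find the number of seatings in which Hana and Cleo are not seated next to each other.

All circular seatings of 7 people number (6)! = 720.
Those with Hana next to Cleo: fuse the pair into one unit and seat 6 units around a circle — 2·(5)! = 240.
Subtracting, 720 − 240 = 480.

480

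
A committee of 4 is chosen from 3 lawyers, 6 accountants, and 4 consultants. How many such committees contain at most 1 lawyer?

570

Split by how many lawyers are chosen (0 through 1).
Sum: C(3,0)·C(10,4) + C(3,1)·C(10,3) = 210 + 360 = 570.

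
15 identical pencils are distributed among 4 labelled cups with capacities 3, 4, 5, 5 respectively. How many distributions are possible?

10

Ignoring the caps, the number of non-negative solutions to x_1+…+x_4 = 15 is C(18,3) = 816.
Subtract solutions that violate a single cap (substitute x_i' = x_i − (cap_i+1)): x_1 ≥ 4 gives C(14,3) = 364; x_2 ≥ 5 gives C(13,3) = 286; x_3 ≥ 6 gives C(12,3) = 220; x_4 ≥ 6 gives C(12,3) = 220. Together 1090.
Add back pairs where two caps are both exceeded: 84 + 56 + 56 + 35 + 35 + 20 = 286.
Subtract triples: 1 + 1 + 0 + 0 = 2.
By inclusion–exclusion the count is 816 − 1090 + 286 − 2 = 10.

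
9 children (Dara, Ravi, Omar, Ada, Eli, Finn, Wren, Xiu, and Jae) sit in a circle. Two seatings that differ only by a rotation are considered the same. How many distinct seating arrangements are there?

Fix one person's seat to break rotational symmetry; the remaining 8 people can be arranged in (8)! = 40320 ways.

40320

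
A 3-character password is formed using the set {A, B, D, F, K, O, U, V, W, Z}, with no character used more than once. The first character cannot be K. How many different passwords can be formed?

648

The first character has 10−1 = 9 choices (anything except K).
The remaining 2 characters are filled from the other 9 symbols without repetition: 9 × 8 = 72.
Total: 9 × 72 = 648.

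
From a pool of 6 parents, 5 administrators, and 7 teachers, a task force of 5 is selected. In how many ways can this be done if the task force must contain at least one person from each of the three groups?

Unrestricted: C(18,5) = 8568 ways to pick any 5 of the 18.
Subtract selections that omit an entire group: no parents → C(12,5) = 792; no administrators → C(13,5) = 1287; no teachers → C(11,5) = 462.
Add back selections omitting two groups (i.e. drawn from a single group): C(6,5) + C(5,5) + C(7,5) = 28.
By inclusion–exclusion: 8568 − 2541 + 28 = 6055.

6055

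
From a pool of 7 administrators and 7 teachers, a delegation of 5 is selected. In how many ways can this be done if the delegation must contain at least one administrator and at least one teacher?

Unrestricted: C(14,5) = 2002 ways to pick any 5 of the 14.
Subtract selections that omit an entire group: no administrators → C(7,5) = 21; no teachers → C(7,5) = 21.
Both groups omitted at once is impossible, so 2002 − 42 = 1960.

1960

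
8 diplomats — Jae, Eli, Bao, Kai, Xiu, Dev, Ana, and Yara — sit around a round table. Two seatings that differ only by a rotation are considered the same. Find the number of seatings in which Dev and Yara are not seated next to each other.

Without the restriction there are (7)! = 5040 seatings.
Those with Dev next to Yara: fuse the pair into one unit and seat 7 units around a circle — 2·(6)! = 1440.
Subtracting, 5040 − 1440 = 3600.

3600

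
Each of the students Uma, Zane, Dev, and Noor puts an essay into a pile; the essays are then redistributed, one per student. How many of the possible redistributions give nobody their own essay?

9

Let Aᵢ be the assignments in which student i gets their own essay. We want the size of the complement of A₁∪…∪A_4.
By inclusion–exclusion this is Σ_{j=0}^{4} (−1)^j C(4,j)·(4−j)!.
Computing: 24 − 24 + 12 − 4 + 1 = 9.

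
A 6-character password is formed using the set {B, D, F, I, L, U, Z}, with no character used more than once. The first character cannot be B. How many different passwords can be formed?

4320

The first character has 7−1 = 6 choices (anything except B).
The remaining 5 characters are filled from the other 6 symbols without repetition: 6 × 5 × 4 × 3 × 2 = 720.
Total: 6 × 720 = 4320.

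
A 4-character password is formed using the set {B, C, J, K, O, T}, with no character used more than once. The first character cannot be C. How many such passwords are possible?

300

The first character has 6−1 = 5 choices (anything except C).
The remaining 3 characters are filled from the other 5 symbols without repetition: 5 × 4 × 3 = 60.
Total: 5 × 60 = 300.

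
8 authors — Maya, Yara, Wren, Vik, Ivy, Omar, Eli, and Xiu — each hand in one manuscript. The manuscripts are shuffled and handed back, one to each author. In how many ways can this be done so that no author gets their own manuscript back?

14833

Let Aᵢ be the assignments in which author i gets their own manuscript. We want the size of the complement of A₁∪…∪A_8.
By inclusion–exclusion this is Σ_{j=0}^{8} (−1)^j C(8,j)·(8−j)!.
Computing: 40320 − 40320 + 20160 − 6720 + 1680 − 336 + 56 − 8 + 1 = 14833.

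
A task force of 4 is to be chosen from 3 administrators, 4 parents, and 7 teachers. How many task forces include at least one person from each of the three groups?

462

Total 4-person selections from all 14: C(14,4) = 1001.
Selections missing a whole group: no administrators → C(11,4) = 330; no parents → C(10,4) = 210; no teachers → C(7,4) = 35.
Add back selections omitting two groups (i.e. drawn from a single group): C(3,4) + C(4,4) + C(7,4) = 36.
By inclusion–exclusion: 1001 − 575 + 36 = 462.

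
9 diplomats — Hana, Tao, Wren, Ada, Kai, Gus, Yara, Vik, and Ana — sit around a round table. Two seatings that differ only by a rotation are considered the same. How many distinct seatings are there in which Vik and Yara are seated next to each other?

Treat {Vik, Yara} as one unit (2 internal orders) and seat the resulting 8 units around the table: (7)! circular arrangements.
So 2 × (7)! = 2 × 5040 = 10080.

10080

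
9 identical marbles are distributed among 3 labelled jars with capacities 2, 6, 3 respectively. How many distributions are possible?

Without the upper bounds there are C(11,2) = 55 ways to split 9 among 3 jars.
Subtract solutions that violate a single cap (substitute x_i' = x_i − (cap_i+1)): x_1 ≥ 3 gives C(8,2) = 28; x_2 ≥ 7 gives C(4,2) = 6; x_3 ≥ 4 gives C(7,2) = 21. Together 55.
Add back pairs where two caps are both exceeded: 0 + 6 + 0 = 6.
By inclusion–exclusion the count is 55 − 55 + 6 = 6.

6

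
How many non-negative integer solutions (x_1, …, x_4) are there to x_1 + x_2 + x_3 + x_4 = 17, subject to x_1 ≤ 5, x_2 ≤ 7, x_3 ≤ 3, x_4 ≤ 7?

52

By stars and bars, unrestricted non-negative solutions to x_1+…+x_4 = 17 number C(17+3,3) = 1140.
Subtract solutions that violate a single cap (substitute x_i' = x_i − (cap_i+1)): x_1 ≥ 6 gives C(14,3) = 364; x_2 ≥ 8 gives C(12,3) = 220; x_3 ≥ 4 gives C(16,3) = 560; x_4 ≥ 8 gives C(12,3) = 220. Together 1364.
Add back pairs where two caps are both exceeded: 20 + 120 + 20 + 56 + 4 + 56 = 276.
By inclusion–exclusion the count is 1140 − 1364 + 276 = 52.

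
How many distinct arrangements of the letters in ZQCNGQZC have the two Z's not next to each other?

3780

Total arrangements of ZQCNGQZC: 8!/(2!·2!·2!) = 5040.
Arrangements with the Z's together: treat ZZ as one letter, giving (7)!/(2!·2!) = 1260.
Hence 5040 − 1260 = 3780.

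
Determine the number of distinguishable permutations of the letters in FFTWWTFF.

420

FFTWWTFF has 8 letters with F appearing 4 times, T appearing twice, and W appearing twice.
Dividing 8! = 40320 by 4!·2!·2! = 96 for the repeated letters gives 420.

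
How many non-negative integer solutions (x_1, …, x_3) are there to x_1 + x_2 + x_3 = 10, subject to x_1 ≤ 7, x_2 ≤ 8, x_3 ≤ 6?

Ignoring the caps, the number of non-negative solutions to x_1+…+x_3 = 10 is C(12,2) = 66.
Subtract solutions that violate a single cap (substitute x_i' = x_i − (cap_i+1)): x_1 ≥ 8 gives C(4,2) = 6; x_2 ≥ 9 gives C(3,2) = 3; x_3 ≥ 7 gives C(5,2) = 10. Together 19.
No two caps can be exceeded simultaneously, so the pair terms are all 0.
By inclusion–exclusion the count is 66 − 19 + 0 = 47.

47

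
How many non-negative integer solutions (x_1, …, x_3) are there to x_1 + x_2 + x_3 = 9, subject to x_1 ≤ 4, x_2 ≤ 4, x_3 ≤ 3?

Ignoring the caps, the number of non-negative solutions to x_1+…+x_3 = 9 is C(11,2) = 55.
Subtract solutions that violate a single cap (substitute x_i' = x_i − (cap_i+1)): x_1 ≥ 5 gives C(6,2) = 15; x_2 ≥ 5 gives C(6,2) = 15; x_3 ≥ 4 gives C(7,2) = 21. Together 51.
Add back pairs where two caps are both exceeded: 0 + 1 + 1 = 2.
By inclusion–exclusion the count is 55 − 51 + 2 = 6.

6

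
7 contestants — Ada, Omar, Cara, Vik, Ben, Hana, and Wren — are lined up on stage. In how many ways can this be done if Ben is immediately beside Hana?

Glue Ben and Hana into one block (2 internal orders), leaving 6 units to arrange in a row.
So the count is 2·(6)! = 1440.

1440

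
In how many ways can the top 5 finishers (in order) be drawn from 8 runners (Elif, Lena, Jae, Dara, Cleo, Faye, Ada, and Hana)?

6720

There are 8 choices for 1st place, 7 for 2nd, and so on down to 4 for position 5.
That gives 8 × 7 × 6 × 5 × 4 = 6720.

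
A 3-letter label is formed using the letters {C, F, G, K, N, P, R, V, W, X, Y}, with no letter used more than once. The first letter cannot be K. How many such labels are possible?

900

The first letter has 11−1 = 10 choices (anything except K).
The remaining 2 letters are filled from the other 10 symbols without repetition: 10 × 9 = 90.
Total: 10 × 90 = 900.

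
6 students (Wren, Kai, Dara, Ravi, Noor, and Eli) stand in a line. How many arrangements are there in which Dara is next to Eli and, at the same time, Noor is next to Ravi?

Treat {Dara,Eli} as one block (2 orders) and {Noor,Ravi} as another (2 orders).
That leaves 4 units to arrange: 2 × 2 × 4! = 4 × 24 = 96.

96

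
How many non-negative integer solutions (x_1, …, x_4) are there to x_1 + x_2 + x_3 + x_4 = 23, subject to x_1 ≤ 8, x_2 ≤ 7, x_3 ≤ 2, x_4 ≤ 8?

10

Without the upper bounds there are C(26,3) = 2600 ways to split 23 among 4 variables.
Subtract solutions that violate a single cap (substitute x_i' = x_i − (cap_i+1)): x_1 ≥ 9 gives C(17,3) = 680; x_2 ≥ 8 gives C(18,3) = 816; x_3 ≥ 3 gives C(23,3) = 1771; x_4 ≥ 9 gives C(17,3) = 680. Together 3947.
Add back pairs where two caps are both exceeded: 84 + 364 + 56 + 455 + 84 + 364 = 1407.
Subtract triples: 20 + 0 + 10 + 20 = 50.
By inclusion–exclusion the count is 2600 − 3947 + 1407 − 50 = 10.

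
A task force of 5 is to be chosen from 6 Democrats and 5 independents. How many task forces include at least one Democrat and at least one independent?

455

Unrestricted: C(11,5) = 462 ways to pick any 5 of the 11.
Subtract selections that omit an entire group: no Democrats → C(5,5) = 1; no independents → C(6,5) = 6.
Both groups omitted at once is impossible, so 462 − 7 = 455.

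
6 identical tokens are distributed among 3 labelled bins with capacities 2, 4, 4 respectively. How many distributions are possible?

12

By stars and bars, unrestricted non-negative solutions to x_1+…+x_3 = 6 number C(6+2,2) = 28.
Subtract solutions that violate a single cap (substitute x_i' = x_i − (cap_i+1)): x_1 ≥ 3 gives C(5,2) = 10; x_2 ≥ 5 gives C(3,2) = 3; x_3 ≥ 5 gives C(3,2) = 3. Together 16.
No two caps can be exceeded simultaneously, so the pair terms are all 0.
By inclusion–exclusion the count is 28 − 16 + 0 = 12.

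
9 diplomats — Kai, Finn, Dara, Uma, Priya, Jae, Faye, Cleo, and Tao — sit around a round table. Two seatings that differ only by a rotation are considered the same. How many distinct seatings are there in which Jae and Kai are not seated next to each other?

Without the restriction there are (8)! = 40320 seatings.
Those with Jae next to Kai: fuse the pair into one unit and seat 8 units around a circle — 2·(7)! = 10080.
Subtracting, 40320 − 10080 = 30240.

30240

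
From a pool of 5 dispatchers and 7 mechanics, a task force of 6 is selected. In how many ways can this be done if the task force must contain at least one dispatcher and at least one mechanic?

917

Total 6-person selections from all 12: C(12,6) = 924.
Selections missing a whole group: no dispatchers → C(7,6) = 7; no mechanics → C(5,6) = 0.
Both groups omitted at once is impossible, so 924 − 7 = 917.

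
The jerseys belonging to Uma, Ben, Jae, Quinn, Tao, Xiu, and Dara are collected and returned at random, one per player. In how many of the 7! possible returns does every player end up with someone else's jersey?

This is the derangement count D_7: permutations of 7 items with no fixed point.
By inclusion–exclusion this is Σ_{j=0}^{7} (−1)^j C(7,j)·(7−j)!.
Computing: 5040 − 5040 + 2520 − 840 + 210 − 42 + 7 − 1 = 1854.

1854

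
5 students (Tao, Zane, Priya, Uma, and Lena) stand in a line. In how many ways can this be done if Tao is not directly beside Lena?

Of the 5! = 120 arrangements, those with Tao and Lena adjacent number 2 × 4! = 48 (treat the pair as a block with 2 internal orders).
So 120 − 48 = 72 arrangements keep them apart.

72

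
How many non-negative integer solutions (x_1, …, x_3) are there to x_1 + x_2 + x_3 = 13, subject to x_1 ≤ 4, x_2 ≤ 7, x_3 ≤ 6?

15

Without the upper bounds there are C(15,2) = 105 ways to split 13 among 3 variables.
Subtract solutions that violate a single cap (substitute x_i' = x_i − (cap_i+1)): x_1 ≥ 5 gives C(10,2) = 45; x_2 ≥ 8 gives C(7,2) = 21; x_3 ≥ 7 gives C(8,2) = 28. Together 94.
Add back pairs where two caps are both exceeded: 1 + 3 + 0 = 4.
By inclusion–exclusion the count is 105 − 94 + 4 = 15.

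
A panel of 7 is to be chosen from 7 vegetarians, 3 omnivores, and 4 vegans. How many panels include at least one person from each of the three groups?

2982

Total 7-person selections from all 14: C(14,7) = 3432.
Subtract selections that omit an entire group: no vegetarians → C(7,7) = 1; no omnivores → C(11,7) = 330; no vegans → C(10,7) = 120.
Add back selections omitting two groups (i.e. drawn from a single group): C(7,7) + C(3,7) + C(4,7) = 1.
By inclusion–exclusion: 3432 − 451 + 1 = 2982.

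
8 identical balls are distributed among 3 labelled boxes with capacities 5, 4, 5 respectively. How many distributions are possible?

By stars and bars, unrestricted non-negative solutions to x_1+…+x_3 = 8 number C(8+2,2) = 45.
Subtract solutions that violate a single cap (substitute x_i' = x_i − (cap_i+1)): x_1 ≥ 6 gives C(4,2) = 6; x_2 ≥ 5 gives C(5,2) = 10; x_3 ≥ 6 gives C(4,2) = 6. Together 22.
No two caps can be exceeded simultaneously, so the pair terms are all 0.
By inclusion–exclusion the count is 45 − 22 + 0 = 23.

23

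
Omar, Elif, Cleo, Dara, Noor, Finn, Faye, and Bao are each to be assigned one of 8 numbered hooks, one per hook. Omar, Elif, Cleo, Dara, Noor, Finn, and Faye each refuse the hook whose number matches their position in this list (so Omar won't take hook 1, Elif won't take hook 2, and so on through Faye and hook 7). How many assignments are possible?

Let Aᵢ (for 1 ≤ i ≤ 7) be the placements that put person i in their forbidden hook. Any j of these fix j positions, leaving (8−j)! ways to fill the rest, and there are C(7,j) ways to pick which j.
By inclusion–exclusion, the number of valid placements is Σ_{j=0}^{7} (−1)^j C(7,j)·(8−j)!.
Computing: 40320 − 35280 + 15120 − 4200 + 840 − 126 + 14 − 1 = 16687.

16687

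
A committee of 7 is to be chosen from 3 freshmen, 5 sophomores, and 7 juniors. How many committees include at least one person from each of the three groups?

5516

With no constraint there are C(15,7) = 6435 possible selections.
Selections missing a whole group: no freshmen → C(12,7) = 792; no sophomores → C(10,7) = 120; no juniors → C(8,7) = 8.
Add back selections omitting two groups (i.e. drawn from a single group): C(3,7) + C(5,7) + C(7,7) = 1.
By inclusion–exclusion: 6435 − 920 + 1 = 5516.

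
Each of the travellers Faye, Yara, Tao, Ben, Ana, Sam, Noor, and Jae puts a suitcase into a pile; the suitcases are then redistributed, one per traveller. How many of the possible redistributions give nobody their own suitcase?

Let Aᵢ be the assignments in which traveller i gets their own suitcase. We want the size of the complement of A₁∪…∪A_8.
By inclusion–exclusion this is Σ_{j=0}^{8} (−1)^j C(8,j)·(8−j)!.
Computing: 40320 − 40320 + 20160 − 6720 + 1680 − 336 + 56 − 8 + 1 = 14833.

14833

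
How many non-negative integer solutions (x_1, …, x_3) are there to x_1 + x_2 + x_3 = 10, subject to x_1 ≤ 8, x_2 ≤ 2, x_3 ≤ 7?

21

By stars and bars, unrestricted non-negative solutions to x_1+…+x_3 = 10 number C(10+2,2) = 66.
Subtract solutions that violate a single cap (substitute x_i' = x_i − (cap_i+1)): x_1 ≥ 9 gives C(3,2) = 3; x_2 ≥ 3 gives C(9,2) = 36; x_3 ≥ 8 gives C(4,2) = 6. Together 45.
No two caps can be exceeded simultaneously, so the pair terms are all 0.
By inclusion–exclusion the count is 66 − 45 + 0 = 21.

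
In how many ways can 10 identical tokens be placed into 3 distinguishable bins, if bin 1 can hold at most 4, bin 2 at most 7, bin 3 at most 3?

14

Ignoring the caps, the number of non-negative solutions to x_1+…+x_3 = 10 is C(12,2) = 66.
Subtract solutions that violate a single cap (substitute x_i' = x_i − (cap_i+1)): x_1 ≥ 5 gives C(7,2) = 21; x_2 ≥ 8 gives C(4,2) = 6; x_3 ≥ 4 gives C(8,2) = 28. Together 55.
Add back pairs where two caps are both exceeded: 0 + 3 + 0 = 3.
By inclusion–exclusion the count is 66 − 55 + 3 = 14.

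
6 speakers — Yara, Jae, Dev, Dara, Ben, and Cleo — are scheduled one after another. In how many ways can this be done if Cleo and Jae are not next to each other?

480

Of the 6! = 720 arrangements, those with Cleo and Jae adjacent number 2 × 5! = 240 (treat the pair as a block with 2 internal orders).
So 720 − 240 = 480 arrangements keep them apart.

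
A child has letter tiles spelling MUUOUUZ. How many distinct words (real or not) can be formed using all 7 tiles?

MUUOUUZ has 7 letters with U appearing 4 times.
Dividing 7! = 5040 by 4! = 24 for the repeated letters gives 210.

210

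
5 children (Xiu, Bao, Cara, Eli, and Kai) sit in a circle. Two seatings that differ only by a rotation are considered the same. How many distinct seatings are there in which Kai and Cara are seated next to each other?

Glue Kai and Cara into a block (2 internal orders). Seating 4 units around a circle gives (3)! arrangements.
So 2 × (3)! = 2 × 6 = 12.

12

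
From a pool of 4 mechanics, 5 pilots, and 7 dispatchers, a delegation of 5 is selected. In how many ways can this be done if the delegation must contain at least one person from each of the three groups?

3010

Unrestricted: C(16,5) = 4368 ways to pick any 5 of the 16.
Subtract selections that omit an entire group: no mechanics → C(12,5) = 792; no pilots → C(11,5) = 462; no dispatchers → C(9,5) = 126.
Add back selections omitting two groups (i.e. drawn from a single group): C(4,5) + C(5,5) + C(7,5) = 22.
By inclusion–exclusion: 4368 − 1380 + 22 = 3010.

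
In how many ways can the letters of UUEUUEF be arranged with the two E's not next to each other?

75

There are 7!/(4!·2!) = 105 arrangements of UUEUUEF in total.
Arrangements with the E's together: treat EE as one letter, giving (6)!/(4!) = 30.
Hence 105 − 30 = 75.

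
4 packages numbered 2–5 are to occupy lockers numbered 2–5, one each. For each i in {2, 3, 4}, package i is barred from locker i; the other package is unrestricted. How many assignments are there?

Let Aᵢ (for i ∈ {2, 3, 4}) be the placements that put package i in its forbidden locker. Any j of these fix j positions, leaving (4−j)! ways to fill the rest, and there are C(3,j) ways to pick which j.
By inclusion–exclusion, the number of valid placements is Σ_{j=0}^{3} (−1)^j C(3,j)·(4−j)!.
Computing: 24 − 18 + 6 − 1 = 11.

11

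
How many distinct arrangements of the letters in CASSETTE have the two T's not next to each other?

3780

Total arrangements of CASSETTE: 8!/(2!·2!·2!) = 5040.
If the two T's are adjacent, glue them into one block, leaving 7 items to arrange: (7)!/(2!·2!) = 1260 ways.
Hence 5040 − 1260 = 3780.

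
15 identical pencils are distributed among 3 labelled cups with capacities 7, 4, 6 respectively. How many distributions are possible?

6

Without the upper bounds there are C(17,2) = 136 ways to split 15 among 3 cups.
Subtract solutions that violate a single cap (substitute x_i' = x_i − (cap_i+1)): x_1 ≥ 8 gives C(9,2) = 36; x_2 ≥ 5 gives C(12,2) = 66; x_3 ≥ 7 gives C(10,2) = 45. Together 147.
Add back pairs where two caps are both exceeded: 6 + 1 + 10 = 17.
By inclusion–exclusion the count is 136 − 147 + 17 = 6.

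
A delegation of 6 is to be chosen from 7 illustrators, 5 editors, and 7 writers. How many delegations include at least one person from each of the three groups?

With no constraint there are C(19,6) = 27132 possible selections.
Subtract selections that omit an entire group: no illustrators → C(12,6) = 924; no editors → C(14,6) = 3003; no writers → C(12,6) = 924.
Add back selections omitting two groups (i.e. drawn from a single group): C(7,6) + C(5,6) + C(7,6) = 14.
By inclusion–exclusion: 27132 − 4851 + 14 = 22295.

22295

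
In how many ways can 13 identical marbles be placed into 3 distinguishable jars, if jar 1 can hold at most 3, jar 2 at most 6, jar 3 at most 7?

Ignoring the caps, the number of non-negative solutions to x_1+…+x_3 = 13 is C(15,2) = 105.
Subtract solutions that violate a single cap (substitute x_i' = x_i − (cap_i+1)): x_1 ≥ 4 gives C(11,2) = 55; x_2 ≥ 7 gives C(8,2) = 28; x_3 ≥ 8 gives C(7,2) = 21. Together 104.
Add back pairs where two caps are both exceeded: 6 + 3 + 0 = 9.
By inclusion–exclusion the count is 105 − 104 + 9 = 10.

10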